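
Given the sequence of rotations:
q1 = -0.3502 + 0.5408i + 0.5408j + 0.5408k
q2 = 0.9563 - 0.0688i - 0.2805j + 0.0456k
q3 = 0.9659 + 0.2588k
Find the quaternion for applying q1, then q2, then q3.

q2 · q1 = -0.1707 + 0.3649i + 0.6773j + 0.6157k
q3 · q2 · q1 = -0.3242 + 0.1772i + 0.7486j + 0.5505k
-0.3242 + 0.1772i + 0.7486j + 0.5505k


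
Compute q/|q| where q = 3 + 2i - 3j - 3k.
0.5388 + 0.3592i - 0.5388j - 0.5388k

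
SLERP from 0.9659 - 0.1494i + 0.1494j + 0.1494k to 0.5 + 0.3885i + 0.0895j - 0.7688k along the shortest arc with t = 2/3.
0.7995 + 0.2388i + 0.1331j - 0.5348k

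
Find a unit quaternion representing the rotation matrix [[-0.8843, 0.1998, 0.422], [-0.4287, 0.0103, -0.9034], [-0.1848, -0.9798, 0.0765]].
-0.225 + 0.0849i - 0.6742j + 0.6983k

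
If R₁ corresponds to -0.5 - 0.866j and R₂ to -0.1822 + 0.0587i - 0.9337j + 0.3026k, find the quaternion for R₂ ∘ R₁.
-0.7175 + 0.2327i + 0.6246j - 0.2021k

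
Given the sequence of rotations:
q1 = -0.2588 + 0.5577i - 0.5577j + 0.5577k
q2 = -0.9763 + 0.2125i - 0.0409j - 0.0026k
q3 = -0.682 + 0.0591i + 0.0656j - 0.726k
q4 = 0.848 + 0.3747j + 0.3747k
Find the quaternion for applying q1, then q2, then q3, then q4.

q2 · q1 = 0.1128 - 0.6237i + 0.4351j - 0.6395k
q3 · q2 · q1 = -0.5329 + 0.706i + 0.2013j + 0.4209k
q4 · q3 · q2 · q1 = -0.685 + 0.681i + 0.2356j - 0.1073k
-0.685 + 0.681i + 0.2356j - 0.1073k


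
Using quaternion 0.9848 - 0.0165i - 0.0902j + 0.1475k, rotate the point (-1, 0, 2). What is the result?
(-1.305, -0.282, 1.794)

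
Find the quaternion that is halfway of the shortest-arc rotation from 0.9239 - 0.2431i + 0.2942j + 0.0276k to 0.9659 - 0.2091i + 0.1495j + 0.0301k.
0.9477 - 0.2268i + 0.2225j + 0.0289k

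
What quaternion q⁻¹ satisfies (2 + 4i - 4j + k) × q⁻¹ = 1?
0.0541 - 0.1081i + 0.1081j - 0.027k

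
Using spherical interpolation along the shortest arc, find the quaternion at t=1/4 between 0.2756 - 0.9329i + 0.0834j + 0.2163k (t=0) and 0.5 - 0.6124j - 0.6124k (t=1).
0.0649 - 0.85i + 0.3041j + 0.4252k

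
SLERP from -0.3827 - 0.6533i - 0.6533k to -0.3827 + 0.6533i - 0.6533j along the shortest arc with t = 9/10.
0.314 - 0.7107i + 0.6234j - 0.0873k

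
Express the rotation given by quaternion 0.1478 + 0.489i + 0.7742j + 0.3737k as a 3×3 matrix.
[[-0.4781, 0.6467, 0.5943], [0.8676, 0.2425, 0.4341], [0.1366, 0.7232, -0.677]]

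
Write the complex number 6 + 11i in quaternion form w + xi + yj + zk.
6 + 11i + 0j + 0k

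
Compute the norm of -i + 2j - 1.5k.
2.693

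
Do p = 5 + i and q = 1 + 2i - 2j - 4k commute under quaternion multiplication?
No: pq = 3 + 11i - 6j - 22k ≠ 3 + 11i - 14j - 18k = qp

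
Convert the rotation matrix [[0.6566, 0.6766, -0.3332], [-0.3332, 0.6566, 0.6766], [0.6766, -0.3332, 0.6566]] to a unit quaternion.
0.8617 - 0.293i - 0.293j - 0.293k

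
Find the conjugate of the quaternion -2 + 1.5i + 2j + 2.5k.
-2 - 1.5i - 2j - 2.5k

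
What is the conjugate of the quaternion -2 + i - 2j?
-2 - i + 2j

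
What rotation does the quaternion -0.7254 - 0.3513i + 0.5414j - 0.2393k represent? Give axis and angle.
axis = (-0.5104, 0.7865, -0.3477), θ = 273°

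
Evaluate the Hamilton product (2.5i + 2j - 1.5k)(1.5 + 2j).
-4 + 6.75i + 3j + 2.75k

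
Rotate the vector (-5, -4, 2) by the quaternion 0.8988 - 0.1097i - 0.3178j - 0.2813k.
(-6.519, -0.339, -1.543)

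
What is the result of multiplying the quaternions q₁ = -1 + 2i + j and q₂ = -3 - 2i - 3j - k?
10 - 5i + 2j - 3k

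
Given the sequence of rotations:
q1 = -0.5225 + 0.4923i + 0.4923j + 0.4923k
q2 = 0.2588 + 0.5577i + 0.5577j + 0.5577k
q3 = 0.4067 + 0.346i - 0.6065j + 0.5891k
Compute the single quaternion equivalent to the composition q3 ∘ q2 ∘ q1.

q2 · q1 = -0.9589 - 0.164i - 0.164j - 0.164k
q3 · q2 · q1 = -0.3361 - 0.2024i + 0.475j - 0.7878k
-0.3361 - 0.2024i + 0.475j - 0.7878k


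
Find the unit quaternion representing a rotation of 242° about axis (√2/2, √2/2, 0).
-0.515 + 0.6061i + 0.6061j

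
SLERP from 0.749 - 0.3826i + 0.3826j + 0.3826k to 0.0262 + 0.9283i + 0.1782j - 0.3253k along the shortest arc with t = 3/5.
0.3483 - 0.838i + 0.0624j + 0.4153k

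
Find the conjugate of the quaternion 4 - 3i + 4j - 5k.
4 + 3i - 4j + 5k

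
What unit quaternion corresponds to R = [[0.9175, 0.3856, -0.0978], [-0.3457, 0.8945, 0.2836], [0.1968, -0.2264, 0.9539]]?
0.9703 - 0.1314i - 0.0759j - 0.1884k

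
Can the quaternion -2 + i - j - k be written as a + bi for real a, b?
No. The quaternion -2 + i - j - k has j-coefficient y = -1 and k-coefficient z = -1, not both zero, so it does not lie in the complex subalgebra spanned by 1 and i.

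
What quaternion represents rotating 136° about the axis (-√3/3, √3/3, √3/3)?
0.3746 - 0.5353i + 0.5353j + 0.5353k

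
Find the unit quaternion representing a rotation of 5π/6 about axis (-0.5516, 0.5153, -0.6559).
0.2588 - 0.5328i + 0.4977j - 0.6336k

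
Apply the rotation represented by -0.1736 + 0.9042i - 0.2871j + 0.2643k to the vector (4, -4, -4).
(2.181, 0.007, 6.576)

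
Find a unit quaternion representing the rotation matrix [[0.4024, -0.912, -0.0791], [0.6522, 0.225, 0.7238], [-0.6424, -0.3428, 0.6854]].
0.7604 - 0.3507i + 0.1852j + 0.5143k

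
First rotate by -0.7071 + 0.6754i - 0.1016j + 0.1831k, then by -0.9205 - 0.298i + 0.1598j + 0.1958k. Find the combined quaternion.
0.8325 - 0.3618i + 0.1673j - 0.3846k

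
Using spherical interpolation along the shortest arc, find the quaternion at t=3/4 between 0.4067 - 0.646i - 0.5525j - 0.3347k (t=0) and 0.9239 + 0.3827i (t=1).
0.9669 + 0.1108i - 0.1965j - 0.119k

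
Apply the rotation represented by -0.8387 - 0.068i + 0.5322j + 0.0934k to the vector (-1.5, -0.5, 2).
(-2.477, -0.172, -0.578)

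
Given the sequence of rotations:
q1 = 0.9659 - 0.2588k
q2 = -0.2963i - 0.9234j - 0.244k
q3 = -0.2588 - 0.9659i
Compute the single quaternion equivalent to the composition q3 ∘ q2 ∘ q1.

q2 · q1 = -0.0631 - 0.0472i - 0.9686j - 0.2357k
q3 · q2 · q1 = -0.0293 + 0.0732i + 0.023j + 0.9966k
-0.0293 + 0.0732i + 0.023j + 0.9966k


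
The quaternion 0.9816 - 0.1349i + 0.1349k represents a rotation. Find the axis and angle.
axis = (-√2/2, 0, √2/2), θ = 22°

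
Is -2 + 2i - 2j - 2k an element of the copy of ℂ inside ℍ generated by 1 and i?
No. The quaternion -2 + 2i - 2j - 2k has j-coefficient y = -2 and k-coefficient z = -2, not both zero, so it does not lie in the complex subalgebra spanned by 1 and i.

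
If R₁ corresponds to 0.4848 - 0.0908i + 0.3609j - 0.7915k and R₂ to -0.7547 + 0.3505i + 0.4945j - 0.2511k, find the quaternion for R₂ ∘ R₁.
-0.7113 - 0.0623i + 0.2676j + 0.647k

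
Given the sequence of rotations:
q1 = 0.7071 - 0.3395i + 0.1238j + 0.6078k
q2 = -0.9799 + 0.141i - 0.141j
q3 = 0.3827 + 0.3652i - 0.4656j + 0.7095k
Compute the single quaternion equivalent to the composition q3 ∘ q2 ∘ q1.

q2 · q1 = -0.6276 + 0.3467i - 0.3067j - 0.626k
q3 · q2 · q1 = -0.0654 + 0.4126i + 0.6494j - 0.6354k
-0.0654 + 0.4126i + 0.6494j - 0.6354k


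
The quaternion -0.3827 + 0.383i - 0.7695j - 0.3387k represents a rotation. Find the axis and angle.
axis = (0.4146, -0.8329, -0.3666), θ = 5π/4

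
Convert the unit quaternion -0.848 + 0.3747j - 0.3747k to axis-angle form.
axis = (0, √2/2, -√2/2), θ = 296°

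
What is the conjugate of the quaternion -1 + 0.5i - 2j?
-1 - 0.5i + 2j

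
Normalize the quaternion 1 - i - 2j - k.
0.378 - 0.378i - 0.7559j - 0.378k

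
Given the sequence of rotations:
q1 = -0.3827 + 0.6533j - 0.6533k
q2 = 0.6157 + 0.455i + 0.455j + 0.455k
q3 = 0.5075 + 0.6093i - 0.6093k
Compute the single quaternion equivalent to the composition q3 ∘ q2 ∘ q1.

q2 · q1 = -0.2356 - 0.7686i + 0.5254j - 0.2791k
q3 · q2 · q1 = 0.1787 - 0.2135i + 0.905j + 0.322k
0.1787 - 0.2135i + 0.905j + 0.322k


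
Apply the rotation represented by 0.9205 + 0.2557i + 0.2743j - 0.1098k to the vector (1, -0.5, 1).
(1.103, -1.015, -0.048)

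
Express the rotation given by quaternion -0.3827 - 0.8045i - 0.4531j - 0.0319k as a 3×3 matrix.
[[0.5874, 0.7046, 0.3981], [0.7535, -0.2965, -0.5869], [-0.2955, 0.6447, -0.705]]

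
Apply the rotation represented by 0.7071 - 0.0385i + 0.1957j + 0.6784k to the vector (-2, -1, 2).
(1.418, -1.325, 2.288)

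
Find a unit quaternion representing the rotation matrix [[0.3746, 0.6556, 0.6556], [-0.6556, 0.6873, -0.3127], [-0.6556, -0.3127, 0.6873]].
0.829 + 0.3954j - 0.3954k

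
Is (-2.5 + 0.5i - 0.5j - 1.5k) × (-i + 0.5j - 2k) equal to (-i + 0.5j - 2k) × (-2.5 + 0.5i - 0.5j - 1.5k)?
No: pq = -2.25 + 4.25i + 1.25j + 4.75k ≠ -2.25 + 0.75i - 3.75j + 5.25k = qp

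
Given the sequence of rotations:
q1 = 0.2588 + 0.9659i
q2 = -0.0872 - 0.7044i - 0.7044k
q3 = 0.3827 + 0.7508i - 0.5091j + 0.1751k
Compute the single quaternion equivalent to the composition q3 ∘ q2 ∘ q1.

q2 · q1 = 0.6578 - 0.2665i - 0.6804j - 0.1823k
q3 · q2 · q1 = 0.1374 + 0.6038i - 0.5051j - 0.6011k
0.1374 + 0.6038i - 0.5051j - 0.6011k


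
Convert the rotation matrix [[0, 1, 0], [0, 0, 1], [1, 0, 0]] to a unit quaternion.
-0.5 + 0.5i + 0.5j + 0.5k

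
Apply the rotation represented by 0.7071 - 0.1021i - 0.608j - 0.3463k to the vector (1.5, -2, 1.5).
(-2.38, -1.179, 1.202)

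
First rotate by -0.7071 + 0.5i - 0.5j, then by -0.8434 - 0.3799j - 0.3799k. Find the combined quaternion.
0.4064 - 0.6117i + 0.5004j + 0.4586k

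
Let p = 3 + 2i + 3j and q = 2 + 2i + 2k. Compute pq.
2 + 16i + 2j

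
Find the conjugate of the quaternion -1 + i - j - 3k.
-1 - i + j + 3k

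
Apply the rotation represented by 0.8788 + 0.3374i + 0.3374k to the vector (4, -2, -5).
(3.137, 4.248, -4.137)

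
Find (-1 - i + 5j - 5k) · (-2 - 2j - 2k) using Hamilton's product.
2 - 18i - 10j + 14k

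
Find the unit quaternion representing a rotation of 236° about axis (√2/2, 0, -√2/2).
-0.4695 + 0.6243i - 0.6243k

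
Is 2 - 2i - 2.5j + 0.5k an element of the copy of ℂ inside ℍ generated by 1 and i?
No. The quaternion 2 - 2i - 2.5j + 0.5k has j-coefficient y = -2.5 and k-coefficient z = 0.5, not both zero, so it does not lie in the complex subalgebra spanned by 1 and i.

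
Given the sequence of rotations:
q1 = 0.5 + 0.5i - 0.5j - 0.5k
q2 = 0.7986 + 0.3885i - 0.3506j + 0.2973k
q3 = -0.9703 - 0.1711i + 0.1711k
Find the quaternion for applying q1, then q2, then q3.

q2 · q1 = 0.1784 + 0.9175i - 0.2317j - 0.2696k
q3 · q2 · q1 = 0.03 - 0.8811i + 0.3357j + 0.3318k
0.03 - 0.8811i + 0.3357j + 0.3318k


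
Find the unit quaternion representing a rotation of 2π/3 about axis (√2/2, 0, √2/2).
0.5 + 0.6124i + 0.6124k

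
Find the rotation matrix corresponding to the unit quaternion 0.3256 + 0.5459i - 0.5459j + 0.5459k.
[[-0.192, -0.9515, 0.2405], [-0.2405, -0.192, -0.9515], [0.9515, -0.2405, -0.192]]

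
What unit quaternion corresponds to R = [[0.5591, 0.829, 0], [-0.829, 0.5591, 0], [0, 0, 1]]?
0.8829 - 0.4695k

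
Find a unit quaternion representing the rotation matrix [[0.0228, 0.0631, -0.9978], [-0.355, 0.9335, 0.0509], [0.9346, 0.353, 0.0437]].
0.7071 + 0.1068i - 0.6832j - 0.1478k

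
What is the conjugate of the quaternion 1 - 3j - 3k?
1 + 3j + 3k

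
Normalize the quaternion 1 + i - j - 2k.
0.378 + 0.378i - 0.378j - 0.7559k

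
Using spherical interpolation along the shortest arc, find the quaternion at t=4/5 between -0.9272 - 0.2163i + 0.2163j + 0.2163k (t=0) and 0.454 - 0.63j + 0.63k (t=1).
-0.6252 - 0.0537i + 0.6017j - 0.4942k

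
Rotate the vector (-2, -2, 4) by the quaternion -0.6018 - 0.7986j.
(4.396, -2, 0.82)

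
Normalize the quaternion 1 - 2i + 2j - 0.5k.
0.3288 - 0.6576i + 0.6576j - 0.1644k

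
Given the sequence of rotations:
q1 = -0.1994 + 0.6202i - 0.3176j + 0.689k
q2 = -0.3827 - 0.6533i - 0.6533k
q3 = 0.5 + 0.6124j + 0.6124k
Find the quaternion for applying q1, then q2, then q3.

q2 · q1 = 0.9316 - 0.3146i + 0.1665j + 0.0741k
q3 · q2 · q1 = 0.3185 - 0.2139i + 0.4611j + 0.8002k
0.3185 - 0.2139i + 0.4611j + 0.8002k


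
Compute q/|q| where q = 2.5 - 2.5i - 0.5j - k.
0.6742 - 0.6742i - 0.1348j - 0.2697k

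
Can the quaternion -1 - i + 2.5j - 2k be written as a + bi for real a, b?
No. The quaternion -1 - i + 2.5j - 2k has j-coefficient y = 2.5 and k-coefficient z = -2, not both zero, so it does not lie in the complex subalgebra spanned by 1 and i.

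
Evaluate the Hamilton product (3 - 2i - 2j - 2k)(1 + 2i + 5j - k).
15 + 16i + 7j - 11k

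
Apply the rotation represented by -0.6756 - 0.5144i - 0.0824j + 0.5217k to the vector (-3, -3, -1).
(-3.27, 2.862, -0.34)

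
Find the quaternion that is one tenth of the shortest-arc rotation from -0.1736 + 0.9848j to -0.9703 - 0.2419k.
-0.3053 + 0.9516j - 0.0343k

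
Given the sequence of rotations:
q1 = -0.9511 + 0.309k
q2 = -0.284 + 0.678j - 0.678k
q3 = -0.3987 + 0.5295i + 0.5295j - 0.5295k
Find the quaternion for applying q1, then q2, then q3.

q2 · q1 = 0.4796 + 0.2095i - 0.6448j + 0.5571k
q3 · q2 · q1 = 0.3343 + 0.124i + 0.1051j - 0.9284k
0.3343 + 0.124i + 0.1051j - 0.9284k


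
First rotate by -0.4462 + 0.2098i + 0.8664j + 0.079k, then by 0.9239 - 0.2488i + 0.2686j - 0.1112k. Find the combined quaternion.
-0.584 + 0.4224i + 0.6769j - 0.1493k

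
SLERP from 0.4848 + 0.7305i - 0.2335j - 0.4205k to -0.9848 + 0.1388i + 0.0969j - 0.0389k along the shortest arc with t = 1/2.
0.8839 + 0.3559i - 0.1987j - 0.2295k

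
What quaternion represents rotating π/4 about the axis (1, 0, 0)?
0.9239 + 0.3827i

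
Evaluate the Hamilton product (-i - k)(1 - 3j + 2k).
2 - 4i + 2j + 2k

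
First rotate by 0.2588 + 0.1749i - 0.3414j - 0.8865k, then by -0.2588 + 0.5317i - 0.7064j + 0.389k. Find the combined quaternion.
-0.0563 + 0.8514i + 0.4449j + 0.2721k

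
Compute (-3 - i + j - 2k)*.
-3 + i - j + 2k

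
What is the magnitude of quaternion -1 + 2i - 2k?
3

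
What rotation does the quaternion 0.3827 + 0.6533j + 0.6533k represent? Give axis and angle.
axis = (0, √2/2, √2/2), θ = 3π/4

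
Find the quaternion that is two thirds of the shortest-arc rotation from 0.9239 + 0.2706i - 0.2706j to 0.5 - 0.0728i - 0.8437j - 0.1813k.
0.6989 + 0.0484i - 0.7017j - 0.1292k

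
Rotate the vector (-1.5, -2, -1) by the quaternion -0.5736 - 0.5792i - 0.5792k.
(0.164, 0.352, -2.664)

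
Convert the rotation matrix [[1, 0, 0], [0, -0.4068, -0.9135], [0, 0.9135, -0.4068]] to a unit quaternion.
0.5446 + 0.8387i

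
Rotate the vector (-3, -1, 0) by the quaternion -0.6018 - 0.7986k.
(1.788, -2.608, 0)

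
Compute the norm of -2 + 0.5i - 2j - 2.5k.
3.808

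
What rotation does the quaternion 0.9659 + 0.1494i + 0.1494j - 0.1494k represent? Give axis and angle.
axis = (√3/3, √3/3, -√3/3), θ = π/6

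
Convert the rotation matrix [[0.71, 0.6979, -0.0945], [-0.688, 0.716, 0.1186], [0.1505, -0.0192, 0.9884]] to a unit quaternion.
0.9239 - 0.0373i - 0.0663j - 0.375k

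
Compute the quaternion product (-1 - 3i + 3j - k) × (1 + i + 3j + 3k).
-4 + 8i + 8j - 16k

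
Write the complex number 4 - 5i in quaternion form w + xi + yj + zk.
4 - 5i + 0j + 0k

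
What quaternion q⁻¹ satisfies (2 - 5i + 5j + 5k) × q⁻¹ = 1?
0.0253 + 0.0633i - 0.0633j - 0.0633k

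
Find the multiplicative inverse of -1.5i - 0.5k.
0.6i + 0.2k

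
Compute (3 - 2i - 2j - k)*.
3 + 2i + 2j + k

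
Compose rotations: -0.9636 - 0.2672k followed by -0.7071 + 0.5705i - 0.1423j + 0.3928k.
0.7863 - 0.5117i + 0.2896j - 0.1896k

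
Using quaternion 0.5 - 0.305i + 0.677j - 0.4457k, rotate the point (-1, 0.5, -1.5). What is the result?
(-1.093, 1.515, 0.105)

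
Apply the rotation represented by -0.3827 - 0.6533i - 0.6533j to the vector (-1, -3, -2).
(-3.707, -0.293, 0.414)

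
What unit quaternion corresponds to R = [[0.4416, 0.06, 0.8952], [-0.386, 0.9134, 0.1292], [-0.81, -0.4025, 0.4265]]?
0.8339 - 0.1594i + 0.5112j - 0.1337k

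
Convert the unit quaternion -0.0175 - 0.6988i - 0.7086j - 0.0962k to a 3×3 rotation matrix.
[[-0.0227, 0.987, 0.1593], [0.9937, 0.0048, 0.1119], [0.1096, 0.1608, -0.9809]]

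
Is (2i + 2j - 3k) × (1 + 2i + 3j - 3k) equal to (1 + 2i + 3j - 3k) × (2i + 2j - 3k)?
No: pq = -19 + 5i + 2j - k ≠ -19 - i + 2j - 5k = qp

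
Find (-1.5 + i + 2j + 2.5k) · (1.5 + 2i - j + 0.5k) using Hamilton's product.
-3.5 + 2i + 9j - 2k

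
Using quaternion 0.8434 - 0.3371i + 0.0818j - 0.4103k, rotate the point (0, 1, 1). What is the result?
(1.052, 0.938, 0.124)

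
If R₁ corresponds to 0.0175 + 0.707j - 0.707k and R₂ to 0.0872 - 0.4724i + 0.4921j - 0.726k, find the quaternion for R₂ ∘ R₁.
-0.8597 + 0.1571i - 0.2637j - 0.4083k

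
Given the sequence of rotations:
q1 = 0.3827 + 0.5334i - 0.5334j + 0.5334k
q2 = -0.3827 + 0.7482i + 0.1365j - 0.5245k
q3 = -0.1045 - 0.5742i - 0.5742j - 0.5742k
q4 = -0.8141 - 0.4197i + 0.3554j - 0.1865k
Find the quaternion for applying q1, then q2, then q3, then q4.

q2 · q1 = -0.193 - 0.1248i - 0.4225j - 0.8768k
q3 · q2 · q1 = -0.7975 + 0.3847i - 0.2768j + 0.3734k
q4 · q3 · q2 · q1 = 0.9787 + 0.1026i + 0.0269j - 0.1758k
0.9787 + 0.1026i + 0.0269j - 0.1758k


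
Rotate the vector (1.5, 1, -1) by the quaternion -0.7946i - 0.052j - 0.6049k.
(-0.484, -0.934, 1.773)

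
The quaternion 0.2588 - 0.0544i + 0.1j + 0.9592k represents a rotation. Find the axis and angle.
axis = (-0.0563, 0.1035, 0.993), θ = 5π/6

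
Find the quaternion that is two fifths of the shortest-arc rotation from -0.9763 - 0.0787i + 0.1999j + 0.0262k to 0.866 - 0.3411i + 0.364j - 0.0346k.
-0.9943 + 0.0971i - 0.03j + 0.0316k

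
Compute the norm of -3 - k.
√10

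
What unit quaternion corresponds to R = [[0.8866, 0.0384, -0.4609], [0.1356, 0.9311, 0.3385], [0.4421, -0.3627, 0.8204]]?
0.9537 - 0.1838i - 0.2367j + 0.0255k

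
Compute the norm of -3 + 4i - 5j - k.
√51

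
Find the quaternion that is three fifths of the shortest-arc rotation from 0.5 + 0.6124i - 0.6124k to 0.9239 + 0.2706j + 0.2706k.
0.9225 + 0.3119i + 0.1956j - 0.1163k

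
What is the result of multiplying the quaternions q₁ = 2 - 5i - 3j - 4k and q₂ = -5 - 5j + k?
-21 + 2i + 10j + 47k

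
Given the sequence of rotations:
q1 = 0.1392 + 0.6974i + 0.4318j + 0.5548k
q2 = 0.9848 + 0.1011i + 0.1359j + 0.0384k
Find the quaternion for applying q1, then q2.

q2 · q1 = -0.0134 + 0.7597i + 0.4148j + 0.5006k
-0.0134 + 0.7597i + 0.4148j + 0.5006k


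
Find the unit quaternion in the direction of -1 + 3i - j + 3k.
-0.2236 + 0.6708i - 0.2236j + 0.6708k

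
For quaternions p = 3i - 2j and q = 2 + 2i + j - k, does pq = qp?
No: pq = -4 + 8i - j + 7k ≠ -4 + 4i - 7j - 7k = qp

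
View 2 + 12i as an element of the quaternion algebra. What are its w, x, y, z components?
2 + 12i + 0j + 0k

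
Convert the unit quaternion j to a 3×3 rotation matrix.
[[-1, 0, 0], [0, 1, 0], [0, 0, -1]]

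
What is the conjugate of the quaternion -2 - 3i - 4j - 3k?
-2 + 3i + 4j + 3k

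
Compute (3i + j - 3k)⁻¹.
-0.1579i - 0.0526j + 0.1579k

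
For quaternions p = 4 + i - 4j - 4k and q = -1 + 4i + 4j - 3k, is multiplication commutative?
No: pq = -4 + 43i + 7j + 12k ≠ -4 - 13i + 33j - 28k = qp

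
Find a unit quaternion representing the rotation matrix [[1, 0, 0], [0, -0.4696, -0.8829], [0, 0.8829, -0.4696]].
0.515 + 0.8572i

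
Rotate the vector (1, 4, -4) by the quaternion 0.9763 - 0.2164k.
(2.597, 3.203, -4)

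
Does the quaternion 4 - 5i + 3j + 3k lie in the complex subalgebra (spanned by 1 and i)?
No. The quaternion 4 - 5i + 3j + 3k has j-coefficient y = 3 and k-coefficient z = 3, not both zero, so it does not lie in the complex subalgebra spanned by 1 and i.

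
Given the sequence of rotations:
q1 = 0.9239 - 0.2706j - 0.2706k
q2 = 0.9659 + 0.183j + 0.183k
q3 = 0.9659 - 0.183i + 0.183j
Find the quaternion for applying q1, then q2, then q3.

q2 · q1 = 0.9914 - 0.0923j - 0.0923k
q3 · q2 · q1 = 0.9745 - 0.1983i + 0.0754j - 0.0723k
0.9745 - 0.1983i + 0.0754j - 0.0723k


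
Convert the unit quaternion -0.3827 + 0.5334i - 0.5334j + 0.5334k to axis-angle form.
axis = (√3/3, -√3/3, √3/3), θ = 5π/4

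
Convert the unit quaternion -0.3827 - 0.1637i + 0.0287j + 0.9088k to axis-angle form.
axis = (-0.1772, 0.0311, 0.9837), θ = 5π/4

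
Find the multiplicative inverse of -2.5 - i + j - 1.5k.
-0.2381 + 0.0952i - 0.0952j + 0.1429k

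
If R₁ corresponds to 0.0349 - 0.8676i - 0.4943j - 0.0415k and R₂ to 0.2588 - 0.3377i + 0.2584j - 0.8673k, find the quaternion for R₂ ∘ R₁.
-0.1922 - 0.6758i + 0.6195j + 0.3501k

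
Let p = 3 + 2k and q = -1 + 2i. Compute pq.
-3 + 6i + 4j - 2k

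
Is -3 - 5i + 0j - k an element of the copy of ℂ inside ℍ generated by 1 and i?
No. The quaternion -3 - 5i - k has j-coefficient y = 0 and k-coefficient z = -1, not both zero, so it does not lie in the complex subalgebra spanned by 1 and i.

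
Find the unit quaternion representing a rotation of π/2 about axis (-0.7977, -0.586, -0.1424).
0.7071 - 0.5641i - 0.4144j - 0.1007k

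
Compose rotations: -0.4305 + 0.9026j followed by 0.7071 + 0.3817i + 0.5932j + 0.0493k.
-0.8398 - 0.2088i + 0.3829j + 0.3233k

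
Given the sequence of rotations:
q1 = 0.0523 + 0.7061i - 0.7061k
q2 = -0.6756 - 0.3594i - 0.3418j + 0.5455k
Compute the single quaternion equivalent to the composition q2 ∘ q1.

q2 · q1 = 0.6036 - 0.2545i + 0.1135j + 0.7469k
0.6036 - 0.2545i + 0.1135j + 0.7469k


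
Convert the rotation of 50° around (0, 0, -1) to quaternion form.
0.9063 - 0.4226k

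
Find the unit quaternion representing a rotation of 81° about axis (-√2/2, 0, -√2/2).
0.7604 - 0.4592i - 0.4592k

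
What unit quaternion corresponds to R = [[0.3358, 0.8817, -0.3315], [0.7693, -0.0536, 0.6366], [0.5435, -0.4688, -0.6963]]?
-0.3827 + 0.7221i + 0.5716j + 0.0734k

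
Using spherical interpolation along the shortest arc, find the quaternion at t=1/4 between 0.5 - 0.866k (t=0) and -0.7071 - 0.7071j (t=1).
0.6461 + 0.2251j - 0.7293k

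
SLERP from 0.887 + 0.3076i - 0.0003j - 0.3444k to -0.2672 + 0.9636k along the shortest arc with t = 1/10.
0.855 + 0.2857i - 0.0003j - 0.4328k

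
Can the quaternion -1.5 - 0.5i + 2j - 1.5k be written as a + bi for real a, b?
No. The quaternion -1.5 - 0.5i + 2j - 1.5k has j-coefficient y = 2 and k-coefficient z = -1.5, not both zero, so it does not lie in the complex subalgebra spanned by 1 and i.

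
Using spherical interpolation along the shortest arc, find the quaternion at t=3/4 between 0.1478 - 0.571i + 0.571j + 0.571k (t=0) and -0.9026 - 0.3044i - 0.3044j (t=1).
0.8547 + 0.068i + 0.4731j + 0.2026k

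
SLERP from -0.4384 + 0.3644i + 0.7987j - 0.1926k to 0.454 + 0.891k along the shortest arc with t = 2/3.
-0.5311 + 0.1517i + 0.3325j - 0.7644k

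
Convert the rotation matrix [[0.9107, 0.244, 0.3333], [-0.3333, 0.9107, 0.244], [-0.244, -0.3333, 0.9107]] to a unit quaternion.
0.9659 - 0.1494i + 0.1494j - 0.1494k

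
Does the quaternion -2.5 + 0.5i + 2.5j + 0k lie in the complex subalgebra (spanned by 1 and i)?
No. The quaternion -2.5 + 0.5i + 2.5j has j-coefficient y = 2.5 and k-coefficient z = 0, not both zero, so it does not lie in the complex subalgebra spanned by 1 and i.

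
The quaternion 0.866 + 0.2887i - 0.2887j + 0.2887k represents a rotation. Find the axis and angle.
axis = (√3/3, -√3/3, √3/3), θ = π/3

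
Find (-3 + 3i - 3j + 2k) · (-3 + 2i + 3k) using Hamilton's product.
-3 - 24i + 4j - 9k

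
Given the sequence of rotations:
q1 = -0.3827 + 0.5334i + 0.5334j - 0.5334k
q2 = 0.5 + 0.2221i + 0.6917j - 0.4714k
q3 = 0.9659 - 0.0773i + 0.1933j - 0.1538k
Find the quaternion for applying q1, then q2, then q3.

q2 · q1 = -0.9302 + 0.0642i - 0.131j - 0.3368k
q3 · q2 · q1 = -0.92 + 0.0487i - 0.3422j - 0.1845k
-0.92 + 0.0487i - 0.3422j - 0.1845k


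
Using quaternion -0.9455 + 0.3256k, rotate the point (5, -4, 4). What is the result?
(1.477, -6.23, 4)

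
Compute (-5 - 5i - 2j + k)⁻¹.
-0.0909 + 0.0909i + 0.0364j - 0.0182k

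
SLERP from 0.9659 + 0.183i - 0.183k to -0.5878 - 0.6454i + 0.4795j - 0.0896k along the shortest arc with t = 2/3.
0.7773 + 0.5281i - 0.3419j - 0.004k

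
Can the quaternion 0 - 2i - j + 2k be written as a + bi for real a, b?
No. The quaternion -2i - j + 2k has j-coefficient y = -1 and k-coefficient z = 2, not both zero, so it does not lie in the complex subalgebra spanned by 1 and i.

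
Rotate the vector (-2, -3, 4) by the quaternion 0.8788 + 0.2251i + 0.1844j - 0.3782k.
(-2.92, -2.815, 3.543)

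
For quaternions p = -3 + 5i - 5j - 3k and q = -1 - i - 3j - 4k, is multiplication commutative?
No: pq = -19 + 9i + 37j - 5k ≠ -19 - 13i - 9j + 35k = qp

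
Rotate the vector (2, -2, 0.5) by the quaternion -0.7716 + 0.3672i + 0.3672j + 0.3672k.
(-0.9, -1.097, 2.497)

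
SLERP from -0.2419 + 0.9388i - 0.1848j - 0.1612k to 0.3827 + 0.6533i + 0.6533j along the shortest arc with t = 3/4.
0.2436 + 0.8373i + 0.4869j - 0.0503k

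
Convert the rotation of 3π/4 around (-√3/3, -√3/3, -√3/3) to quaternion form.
0.3827 - 0.5334i - 0.5334j - 0.5334k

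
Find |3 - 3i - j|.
√19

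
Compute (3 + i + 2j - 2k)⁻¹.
0.1667 - 0.0556i - 0.1111j + 0.1111k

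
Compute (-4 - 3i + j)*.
-4 + 3i - j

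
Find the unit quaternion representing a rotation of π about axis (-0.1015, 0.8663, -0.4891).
-0.1015i + 0.8663j - 0.4891k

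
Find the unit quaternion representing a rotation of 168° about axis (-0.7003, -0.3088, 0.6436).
0.1045 - 0.6965i - 0.3071j + 0.6401k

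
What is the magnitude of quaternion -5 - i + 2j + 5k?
√55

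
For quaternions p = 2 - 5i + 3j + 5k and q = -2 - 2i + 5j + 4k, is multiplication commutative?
No: pq = -49 - 7i + 14j - 21k ≠ -49 + 19i - 6j + 17k = qp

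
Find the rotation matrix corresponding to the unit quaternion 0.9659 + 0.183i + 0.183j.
[[0.933, 0.067, 0.3535], [0.067, 0.933, -0.3535], [-0.3535, 0.3535, 0.866]]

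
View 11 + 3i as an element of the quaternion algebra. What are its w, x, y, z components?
11 + 3i + 0j + 0k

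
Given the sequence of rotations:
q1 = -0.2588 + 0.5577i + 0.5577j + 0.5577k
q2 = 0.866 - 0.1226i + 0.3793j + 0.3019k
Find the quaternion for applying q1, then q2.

q2 · q1 = -0.5357 + 0.5579i + 0.6215j + 0.1249k
-0.5357 + 0.5579i + 0.6215j + 0.1249k


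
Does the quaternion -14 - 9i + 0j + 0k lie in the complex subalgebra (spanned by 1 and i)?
Yes. The quaternion -14 - 9i has j- and k-coefficients y = z = 0, so it lies in the complex subalgebra spanned by 1 and i.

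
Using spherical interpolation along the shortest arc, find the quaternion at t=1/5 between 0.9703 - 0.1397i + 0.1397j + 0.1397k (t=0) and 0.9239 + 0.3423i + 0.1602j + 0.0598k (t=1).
0.9802 - 0.0422i + 0.1468j + 0.1259k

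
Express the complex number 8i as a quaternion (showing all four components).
0 + 8i + 0j + 0k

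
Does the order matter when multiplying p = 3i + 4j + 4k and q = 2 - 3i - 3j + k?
Yes: pq = 17 + 22i - 7j + 11k ≠ 17 - 10i + 23j + 5k = qp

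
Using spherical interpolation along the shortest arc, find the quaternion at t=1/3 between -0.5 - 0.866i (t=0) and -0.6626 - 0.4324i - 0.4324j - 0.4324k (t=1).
-0.5963 - 0.7709i - 0.1583j - 0.1583k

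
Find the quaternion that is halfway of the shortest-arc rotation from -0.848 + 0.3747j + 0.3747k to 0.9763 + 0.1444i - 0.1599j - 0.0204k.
-0.937 - 0.0742i + 0.2746j + 0.2029k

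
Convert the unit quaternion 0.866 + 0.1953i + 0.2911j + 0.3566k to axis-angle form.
axis = (0.3906, 0.5821, 0.7131), θ = π/3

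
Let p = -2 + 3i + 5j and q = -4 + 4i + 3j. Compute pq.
-19 - 20i - 26j - 11k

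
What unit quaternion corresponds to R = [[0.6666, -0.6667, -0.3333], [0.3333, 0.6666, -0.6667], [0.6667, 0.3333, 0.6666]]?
0.866 + 0.2887i - 0.2887j + 0.2887k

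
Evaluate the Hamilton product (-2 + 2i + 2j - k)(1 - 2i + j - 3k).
-3 + i + 8j + 11k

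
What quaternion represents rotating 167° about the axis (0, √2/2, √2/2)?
0.1132 + 0.7026j + 0.7026k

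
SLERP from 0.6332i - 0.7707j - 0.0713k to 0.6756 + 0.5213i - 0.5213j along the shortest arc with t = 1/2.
0.363 + 0.6203i - 0.6942j - 0.0383k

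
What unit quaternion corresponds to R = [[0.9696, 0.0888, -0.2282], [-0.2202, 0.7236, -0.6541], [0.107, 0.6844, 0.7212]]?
0.9239 + 0.3622i - 0.0907j - 0.0836k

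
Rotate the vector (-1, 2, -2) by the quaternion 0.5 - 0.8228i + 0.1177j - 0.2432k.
(-1.791, -2.039, -1.279)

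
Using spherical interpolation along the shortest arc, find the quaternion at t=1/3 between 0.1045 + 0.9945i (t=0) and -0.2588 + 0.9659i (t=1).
-0.0175 + 0.9998i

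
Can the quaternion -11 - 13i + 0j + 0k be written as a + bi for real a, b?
Yes. The quaternion -11 - 13i has j- and k-coefficients y = z = 0, so it lies in the complex subalgebra spanned by 1 and i.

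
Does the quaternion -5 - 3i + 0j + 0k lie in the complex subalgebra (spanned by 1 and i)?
Yes. The quaternion -5 - 3i has j- and k-coefficients y = z = 0, so it lies in the complex subalgebra spanned by 1 and i.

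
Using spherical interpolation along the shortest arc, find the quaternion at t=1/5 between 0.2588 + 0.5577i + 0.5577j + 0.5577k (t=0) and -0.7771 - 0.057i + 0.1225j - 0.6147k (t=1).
0.4078 + 0.4916i + 0.4487j + 0.6251k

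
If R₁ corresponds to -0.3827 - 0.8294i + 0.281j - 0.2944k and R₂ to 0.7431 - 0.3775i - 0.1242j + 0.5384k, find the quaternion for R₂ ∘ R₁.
-0.4041 - 0.5866i - 0.3013j - 0.6339k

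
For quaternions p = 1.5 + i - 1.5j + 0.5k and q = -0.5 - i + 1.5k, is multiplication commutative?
No: pq = -0.5 - 4.25i - 1.25j + 0.5k ≠ -0.5 + 0.25i + 2.75j + 3.5k = qp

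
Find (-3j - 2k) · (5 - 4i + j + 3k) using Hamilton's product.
9 - 7i - 7j - 22k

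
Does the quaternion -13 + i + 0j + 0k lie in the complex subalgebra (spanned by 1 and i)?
Yes. The quaternion -13 + i has j- and k-coefficients y = z = 0, so it lies in the complex subalgebra spanned by 1 and i.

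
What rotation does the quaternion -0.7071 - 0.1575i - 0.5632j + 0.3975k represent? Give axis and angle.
axis = (-0.2227, -0.7965, 0.5621), θ = 3π/2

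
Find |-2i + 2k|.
√8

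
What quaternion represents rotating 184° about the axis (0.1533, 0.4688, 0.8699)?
-0.0349 + 0.1532i + 0.4685j + 0.8694k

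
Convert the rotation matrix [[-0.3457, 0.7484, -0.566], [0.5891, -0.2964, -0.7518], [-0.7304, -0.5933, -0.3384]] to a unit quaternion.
0.0698 + 0.5677i + 0.589j - 0.5709k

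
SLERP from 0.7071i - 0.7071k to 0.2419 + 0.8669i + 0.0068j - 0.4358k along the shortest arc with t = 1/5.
0.0496 + 0.7491i + 0.0014j - 0.6606k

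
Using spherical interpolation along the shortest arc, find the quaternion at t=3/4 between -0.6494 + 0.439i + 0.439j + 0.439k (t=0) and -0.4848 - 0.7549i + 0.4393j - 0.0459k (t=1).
-0.6559 - 0.513i + 0.542j + 0.1133k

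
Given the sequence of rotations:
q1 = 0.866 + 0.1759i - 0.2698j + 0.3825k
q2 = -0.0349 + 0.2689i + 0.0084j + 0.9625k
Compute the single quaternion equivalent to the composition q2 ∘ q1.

q2 · q1 = -0.4434 + 0.4896i + 0.0831j + 0.7461k
-0.4434 + 0.4896i + 0.0831j + 0.7461k


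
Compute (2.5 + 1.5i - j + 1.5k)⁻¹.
0.2128 - 0.1277i + 0.0851j - 0.1277k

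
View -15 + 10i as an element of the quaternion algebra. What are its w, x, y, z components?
-15 + 10i + 0j + 0k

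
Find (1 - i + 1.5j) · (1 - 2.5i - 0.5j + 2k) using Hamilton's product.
-0.75 - 0.5i + 3j + 6.25k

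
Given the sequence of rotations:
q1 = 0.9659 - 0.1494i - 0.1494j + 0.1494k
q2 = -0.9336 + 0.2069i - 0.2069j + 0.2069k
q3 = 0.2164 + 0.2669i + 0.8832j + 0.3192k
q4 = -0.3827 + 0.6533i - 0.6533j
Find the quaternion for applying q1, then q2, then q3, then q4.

q2 · q1 = -0.9327 + 0.3393i - 0.1222j - 0.0015k
q3 · q2 · q1 = -0.184 - 0.1378i - 0.7415j - 0.6303k
q4 · q3 · q2 · q1 = -0.324 + 0.3443i + 0.8158j - 0.3332k
-0.324 + 0.3443i + 0.8158j - 0.3332k


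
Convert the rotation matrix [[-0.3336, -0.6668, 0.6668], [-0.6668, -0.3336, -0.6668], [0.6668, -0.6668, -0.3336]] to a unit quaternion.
0.5774i - 0.5774j + 0.5774k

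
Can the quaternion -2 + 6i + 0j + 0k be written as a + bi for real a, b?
Yes. The quaternion -2 + 6i has j- and k-coefficients y = z = 0, so it lies in the complex subalgebra spanned by 1 and i.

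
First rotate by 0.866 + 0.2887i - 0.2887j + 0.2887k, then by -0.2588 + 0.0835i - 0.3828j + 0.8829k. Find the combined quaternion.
-0.6136 + 0.142i - 0.026j + 0.7763k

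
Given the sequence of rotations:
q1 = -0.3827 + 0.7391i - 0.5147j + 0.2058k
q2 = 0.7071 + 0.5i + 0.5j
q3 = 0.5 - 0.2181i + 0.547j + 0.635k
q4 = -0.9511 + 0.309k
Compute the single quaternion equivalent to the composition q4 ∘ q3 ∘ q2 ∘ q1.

q2 · q1 = -0.3828 + 0.4342i - 0.6582j - 0.4814k
q3 · q2 · q1 = 0.569 + 0.4552i - 0.3678j - 0.5777k
q4 · q3 · q2 · q1 = -0.3627 - 0.3193i + 0.4905j + 0.7253k
-0.3627 - 0.3193i + 0.4905j + 0.7253k


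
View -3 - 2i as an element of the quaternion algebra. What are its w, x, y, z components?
-3 - 2i + 0j + 0k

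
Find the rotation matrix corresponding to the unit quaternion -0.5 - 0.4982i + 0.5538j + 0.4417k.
[[-0.0036, -0.1101, -0.9939], [-0.9935, 0.1134, -0.009], [0.1137, 0.9874, -0.1098]]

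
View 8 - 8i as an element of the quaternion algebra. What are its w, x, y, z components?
8 - 8i + 0j + 0k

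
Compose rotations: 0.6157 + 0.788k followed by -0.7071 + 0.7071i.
-0.4354 + 0.4354i - 0.5572j - 0.5572k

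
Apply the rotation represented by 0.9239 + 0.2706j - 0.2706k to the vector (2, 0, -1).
(0.914, -0.854, -1.854)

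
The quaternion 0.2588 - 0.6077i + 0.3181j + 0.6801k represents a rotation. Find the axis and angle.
axis = (-0.6291, 0.3293, 0.7041), θ = 5π/6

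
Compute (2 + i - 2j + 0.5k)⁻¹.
0.2162 - 0.1081i + 0.2162j - 0.0541k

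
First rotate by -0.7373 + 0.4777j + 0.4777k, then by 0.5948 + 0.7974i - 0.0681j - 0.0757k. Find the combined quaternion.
-0.3699 - 0.5843i - 0.0466j + 0.7209k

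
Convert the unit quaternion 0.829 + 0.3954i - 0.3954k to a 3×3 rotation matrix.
[[0.6873, 0.6556, -0.3127], [-0.6556, 0.3746, -0.6556], [-0.3127, 0.6556, 0.6873]]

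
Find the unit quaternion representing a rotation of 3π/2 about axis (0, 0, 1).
-0.7071 + 0.7071k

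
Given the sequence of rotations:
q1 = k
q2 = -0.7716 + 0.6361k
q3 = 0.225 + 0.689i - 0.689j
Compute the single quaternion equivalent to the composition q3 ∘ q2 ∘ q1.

q2 · q1 = -0.6361 - 0.7716k
q3 · q2 · q1 = -0.1431 + 0.0934i + 0.9699j - 0.1736k
-0.1431 + 0.0934i + 0.9699j - 0.1736k


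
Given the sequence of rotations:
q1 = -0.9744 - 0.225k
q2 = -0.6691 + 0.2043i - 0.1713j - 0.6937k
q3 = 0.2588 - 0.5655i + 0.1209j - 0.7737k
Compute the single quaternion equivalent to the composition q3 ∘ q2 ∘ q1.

q2 · q1 = 0.4959 - 0.1605i + 0.2129j + 0.8265k
q3 · q2 · q1 = 0.6513 - 0.0573i + 0.7066j - 0.2708k
0.6513 - 0.0573i + 0.7066j - 0.2708k


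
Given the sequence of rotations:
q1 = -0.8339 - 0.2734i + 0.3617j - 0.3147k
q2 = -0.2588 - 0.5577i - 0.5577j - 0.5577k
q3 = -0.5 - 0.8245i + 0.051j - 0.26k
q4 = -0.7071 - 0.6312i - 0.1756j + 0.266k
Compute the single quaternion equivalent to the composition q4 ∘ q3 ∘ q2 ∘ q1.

q2 · q1 = 0.0896 + 0.9131i + 0.3484j + 0.1923k
q3 · q2 · q1 = 0.7403 - 0.43i - 0.2485j - 0.4533k
q4 · q3 · q2 · q1 = -0.7179 - 0.0175i - 0.3548j + 0.5988k
-0.7179 - 0.0175i - 0.3548j + 0.5988k


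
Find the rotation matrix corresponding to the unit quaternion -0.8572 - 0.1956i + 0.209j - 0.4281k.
[[0.5461, -0.8157, -0.1908], [0.6522, 0.5569, -0.5143], [0.5258, 0.1564, 0.8361]]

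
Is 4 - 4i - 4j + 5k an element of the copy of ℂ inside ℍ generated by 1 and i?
No. The quaternion 4 - 4i - 4j + 5k has j-coefficient y = -4 and k-coefficient z = 5, not both zero, so it does not lie in the complex subalgebra spanned by 1 and i.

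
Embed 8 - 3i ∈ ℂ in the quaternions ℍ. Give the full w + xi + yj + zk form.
8 - 3i + 0j + 0k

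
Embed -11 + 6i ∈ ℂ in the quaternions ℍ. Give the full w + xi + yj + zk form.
-11 + 6i + 0j + 0k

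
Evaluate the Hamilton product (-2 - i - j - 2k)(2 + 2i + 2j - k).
-2 - i - 11j - 2k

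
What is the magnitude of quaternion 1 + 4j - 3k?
√26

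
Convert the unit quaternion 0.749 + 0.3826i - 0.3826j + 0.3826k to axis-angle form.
axis = (√3/3, -√3/3, √3/3), θ = 83°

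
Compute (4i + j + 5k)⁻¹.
-0.0952i - 0.0238j - 0.119k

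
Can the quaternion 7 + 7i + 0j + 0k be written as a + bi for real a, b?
Yes. The quaternion 7 + 7i has j- and k-coefficients y = z = 0, so it lies in the complex subalgebra spanned by 1 and i.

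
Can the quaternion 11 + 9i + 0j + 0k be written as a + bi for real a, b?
Yes. The quaternion 11 + 9i has j- and k-coefficients y = z = 0, so it lies in the complex subalgebra spanned by 1 and i.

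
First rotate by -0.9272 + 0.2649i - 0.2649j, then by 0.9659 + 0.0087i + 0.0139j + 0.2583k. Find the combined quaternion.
-0.8942 + 0.3162i - 0.2003j - 0.2455k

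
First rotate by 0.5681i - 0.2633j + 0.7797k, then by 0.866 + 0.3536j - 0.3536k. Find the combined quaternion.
0.3688 + 0.6746i - 0.4289j + 0.4743k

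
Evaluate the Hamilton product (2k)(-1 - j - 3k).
6 + 2i - 2k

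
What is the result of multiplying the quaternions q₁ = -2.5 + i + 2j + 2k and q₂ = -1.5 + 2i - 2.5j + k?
4.75 + 0.5i + 6.25j - 12k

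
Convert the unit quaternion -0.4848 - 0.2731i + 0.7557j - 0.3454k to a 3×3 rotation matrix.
[[-0.3808, -0.7477, -0.5441], [-0.0779, 0.6122, -0.7868], [0.9214, -0.2572, -0.2913]]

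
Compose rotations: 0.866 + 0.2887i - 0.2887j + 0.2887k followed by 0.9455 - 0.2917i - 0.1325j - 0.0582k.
0.8816 - 0.0347i - 0.3203j + 0.345k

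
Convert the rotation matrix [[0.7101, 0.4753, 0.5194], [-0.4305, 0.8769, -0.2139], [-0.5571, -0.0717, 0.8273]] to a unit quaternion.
0.9239 + 0.0385i + 0.2913j - 0.2451k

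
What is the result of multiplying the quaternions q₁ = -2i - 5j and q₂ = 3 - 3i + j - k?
-1 - i - 17j - 17k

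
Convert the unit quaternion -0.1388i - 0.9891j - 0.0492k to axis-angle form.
axis = (-0.1388, -0.9891, -0.0492), θ = π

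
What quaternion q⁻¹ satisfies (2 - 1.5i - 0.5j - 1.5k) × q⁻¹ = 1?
0.2286 + 0.1714i + 0.0571j + 0.1714k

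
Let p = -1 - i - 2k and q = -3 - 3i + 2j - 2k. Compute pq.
-4 + 10i + 2j + 6k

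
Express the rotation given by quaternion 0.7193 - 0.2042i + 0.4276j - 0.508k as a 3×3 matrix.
[[0.1182, 0.5562, 0.8226], [-0.9054, 0.4005, -0.1407], [-0.4077, -0.7282, 0.5509]]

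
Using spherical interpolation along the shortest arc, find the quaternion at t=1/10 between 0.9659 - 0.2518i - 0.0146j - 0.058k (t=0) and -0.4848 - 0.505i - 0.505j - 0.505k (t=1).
0.9834 - 0.173i + 0.0528j + 0.0115k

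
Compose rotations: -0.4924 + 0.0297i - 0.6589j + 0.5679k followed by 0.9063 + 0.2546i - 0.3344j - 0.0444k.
-0.6489 - 0.3176i - 0.5784j + 0.3787k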